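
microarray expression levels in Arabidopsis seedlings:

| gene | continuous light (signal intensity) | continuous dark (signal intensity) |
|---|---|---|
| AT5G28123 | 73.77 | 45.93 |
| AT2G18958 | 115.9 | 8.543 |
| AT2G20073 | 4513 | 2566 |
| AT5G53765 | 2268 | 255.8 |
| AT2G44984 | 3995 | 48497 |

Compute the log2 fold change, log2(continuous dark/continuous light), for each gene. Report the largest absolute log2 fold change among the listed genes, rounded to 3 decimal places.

3.762

log2(45.93/73.77) = -0.684  (AT5G28123)
log2(8.543/115.9) = -3.762  (AT2G18958)
log2(2566/4513) = -0.815  (AT2G20073)
log2(255.8/2268) = -3.148  (AT5G53765)
log2(48497/3995) = 3.602  (AT2G44984)
The largest magnitude belongs to AT2G18958.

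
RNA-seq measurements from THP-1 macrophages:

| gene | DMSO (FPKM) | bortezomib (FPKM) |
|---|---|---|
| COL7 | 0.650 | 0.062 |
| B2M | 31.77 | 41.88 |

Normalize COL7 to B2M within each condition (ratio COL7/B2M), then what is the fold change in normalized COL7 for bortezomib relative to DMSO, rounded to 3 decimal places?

COL7/B2M (DMSO) = 0.650 / 31.77 = 0.02046
COL7/B2M (bortezomib) = 0.062 / 41.88 = 0.0014804
Fold change = 0.0014804 / 0.02046 = 0.0724

0.072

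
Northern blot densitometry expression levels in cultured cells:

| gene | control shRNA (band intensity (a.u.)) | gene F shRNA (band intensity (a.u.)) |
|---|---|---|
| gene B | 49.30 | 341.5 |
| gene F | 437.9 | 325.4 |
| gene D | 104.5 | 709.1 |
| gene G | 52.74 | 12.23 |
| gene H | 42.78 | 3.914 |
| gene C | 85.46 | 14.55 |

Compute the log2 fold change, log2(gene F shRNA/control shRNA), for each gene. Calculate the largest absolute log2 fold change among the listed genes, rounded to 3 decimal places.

log2(341.5/49.30) = 2.792  (gene B)
log2(325.4/437.9) = -0.428  (gene F)
log2(709.1/104.5) = 2.762  (gene D)
log2(12.23/52.74) = -2.108  (gene G)
log2(3.914/42.78) = -3.450  (gene H)
log2(14.55/85.46) = -2.554  (gene C)
The largest magnitude belongs to gene H.

3.450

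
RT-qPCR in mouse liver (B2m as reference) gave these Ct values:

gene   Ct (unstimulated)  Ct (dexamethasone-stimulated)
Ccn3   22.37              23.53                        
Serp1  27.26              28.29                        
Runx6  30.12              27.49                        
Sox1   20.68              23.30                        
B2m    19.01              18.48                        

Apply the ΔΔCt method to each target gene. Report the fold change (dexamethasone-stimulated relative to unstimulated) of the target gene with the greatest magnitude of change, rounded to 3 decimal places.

0.113

Ccn3: ΔΔCt = (23.53−18.48) − (22.37−19.01) = 5.05 − 3.36 = 1.69; fold change = 2^-1.69 = 0.310
Serp1: ΔΔCt = (28.29−18.48) − (27.26−19.01) = 9.81 − 8.25 = 1.56; fold change = 2^-1.56 = 0.339
Runx6: ΔΔCt = (27.49−18.48) − (30.12−19.01) = 9.01 − 11.11 = -2.10; fold change = 2^2.10 = 4.287
Sox1: ΔΔCt = (23.30−18.48) − (20.68−19.01) = 4.82 − 1.67 = 3.15; fold change = 2^-3.15 = 0.113
Sox1 has the largest |ΔΔCt| = 3.15.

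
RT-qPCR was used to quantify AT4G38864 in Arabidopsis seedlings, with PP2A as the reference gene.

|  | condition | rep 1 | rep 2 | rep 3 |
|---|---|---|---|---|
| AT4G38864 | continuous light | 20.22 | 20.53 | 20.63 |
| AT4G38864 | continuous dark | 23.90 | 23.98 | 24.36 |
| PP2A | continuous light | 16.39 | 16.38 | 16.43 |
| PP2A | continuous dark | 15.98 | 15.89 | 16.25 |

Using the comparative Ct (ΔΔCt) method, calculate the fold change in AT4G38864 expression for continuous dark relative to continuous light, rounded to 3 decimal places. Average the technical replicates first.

Mean Ct: AT4G38864 continuous light 20.460; AT4G38864 continuous dark 24.080; PP2A continuous light 16.400; PP2A continuous dark 16.040
ΔCt(continuous light) = 20.460 − 16.400 = 4.060
ΔCt(continuous dark) = 24.080 − 16.040 = 8.040
ΔΔCt = 8.040 − 4.060 = 3.980
Fold change = 2^(−3.980) = 0.0634

0.063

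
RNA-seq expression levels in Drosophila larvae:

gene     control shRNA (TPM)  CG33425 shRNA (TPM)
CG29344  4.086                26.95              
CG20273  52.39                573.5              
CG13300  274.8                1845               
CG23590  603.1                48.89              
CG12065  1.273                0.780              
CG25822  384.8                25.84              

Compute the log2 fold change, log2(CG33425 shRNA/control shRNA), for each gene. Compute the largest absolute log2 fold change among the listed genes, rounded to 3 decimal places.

log2(26.95/4.086) = 2.722  (CG29344)
log2(573.5/52.39) = 3.452  (CG20273)
log2(1845/274.8) = 2.747  (CG13300)
log2(48.89/603.1) = -3.625  (CG23590)
log2(0.780/1.273) = -0.707  (CG12065)
log2(25.84/384.8) = -3.896  (CG25822)
The largest magnitude belongs to CG25822.

3.896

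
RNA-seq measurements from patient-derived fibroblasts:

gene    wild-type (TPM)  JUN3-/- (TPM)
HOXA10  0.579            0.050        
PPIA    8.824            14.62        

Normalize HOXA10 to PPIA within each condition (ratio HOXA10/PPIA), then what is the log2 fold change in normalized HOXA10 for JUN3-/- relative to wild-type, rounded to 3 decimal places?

-4.262

HOXA10/PPIA (wild-type) = 0.579 / 8.824 = 0.065617
HOXA10/PPIA (JUN3-/-) = 0.050 / 14.62 = 0.00342
Fold change = 0.00342 / 0.065617 = 0.0521
log2(0.0521) = -4.2620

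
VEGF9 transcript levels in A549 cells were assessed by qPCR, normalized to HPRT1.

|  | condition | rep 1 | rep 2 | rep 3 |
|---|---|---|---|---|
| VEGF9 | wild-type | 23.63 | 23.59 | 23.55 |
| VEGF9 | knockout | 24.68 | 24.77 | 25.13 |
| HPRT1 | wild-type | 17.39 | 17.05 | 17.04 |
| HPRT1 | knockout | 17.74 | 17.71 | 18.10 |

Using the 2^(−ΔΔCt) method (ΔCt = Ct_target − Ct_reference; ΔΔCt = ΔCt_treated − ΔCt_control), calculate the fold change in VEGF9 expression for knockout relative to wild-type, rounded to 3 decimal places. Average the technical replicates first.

Mean Ct: VEGF9 wild-type 23.590; VEGF9 knockout 24.860; HPRT1 wild-type 17.160; HPRT1 knockout 17.850
ΔCt(wild-type) = 23.590 − 17.160 = 6.430
ΔCt(knockout) = 24.860 − 17.850 = 7.010
ΔΔCt = 7.010 − 6.430 = 0.580
Fold change = 2^(−0.580) = 0.6690

0.669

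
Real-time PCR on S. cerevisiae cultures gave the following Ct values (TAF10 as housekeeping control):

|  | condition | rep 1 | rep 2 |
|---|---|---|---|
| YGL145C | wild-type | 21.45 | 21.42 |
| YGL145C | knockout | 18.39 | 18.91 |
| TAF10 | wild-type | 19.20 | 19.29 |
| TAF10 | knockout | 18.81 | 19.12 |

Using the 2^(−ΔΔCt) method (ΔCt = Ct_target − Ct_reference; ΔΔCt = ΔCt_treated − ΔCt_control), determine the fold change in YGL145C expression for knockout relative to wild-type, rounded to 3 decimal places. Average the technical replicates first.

5.676

Mean Ct: YGL145C wild-type 21.435; YGL145C knockout 18.650; TAF10 wild-type 19.245; TAF10 knockout 18.965
ΔCt(wild-type) = 21.435 − 19.245 = 2.190
ΔCt(knockout) = 18.650 − 18.965 = -0.315
ΔΔCt = -0.315 − 2.190 = -2.505
Fold change = 2^(−(-2.505)) = 2^2.505 = 5.6765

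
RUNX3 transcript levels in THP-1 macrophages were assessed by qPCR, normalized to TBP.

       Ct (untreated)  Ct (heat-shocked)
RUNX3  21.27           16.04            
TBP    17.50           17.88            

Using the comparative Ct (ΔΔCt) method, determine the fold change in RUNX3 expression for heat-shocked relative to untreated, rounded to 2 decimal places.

ΔCt(untreated) = 21.270 − 17.500 = 3.770
ΔCt(heat-shocked) = 16.040 − 17.880 = -1.840
ΔΔCt = -1.840 − 3.770 = -5.610
Fold change = 2^(−(-5.610)) = 2^5.610 = 48.840

48.84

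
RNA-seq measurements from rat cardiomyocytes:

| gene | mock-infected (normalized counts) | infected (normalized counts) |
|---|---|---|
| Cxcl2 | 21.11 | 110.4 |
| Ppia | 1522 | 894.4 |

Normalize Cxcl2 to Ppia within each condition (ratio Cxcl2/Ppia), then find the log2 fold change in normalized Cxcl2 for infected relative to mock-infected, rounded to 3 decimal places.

Cxcl2/Ppia (mock-infected) = 21.11 / 1522 = 0.01387
Cxcl2/Ppia (infected) = 110.4 / 894.4 = 0.12343
Fold change = 0.12343 / 0.01387 = 8.8995
log2(8.8995) = 3.1537

3.154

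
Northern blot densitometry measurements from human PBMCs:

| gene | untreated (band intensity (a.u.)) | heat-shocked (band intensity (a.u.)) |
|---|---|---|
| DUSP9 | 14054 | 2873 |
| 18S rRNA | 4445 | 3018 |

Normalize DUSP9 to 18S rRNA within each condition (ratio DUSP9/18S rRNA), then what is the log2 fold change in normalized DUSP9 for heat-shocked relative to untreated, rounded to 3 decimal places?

-1.732

DUSP9/18S rRNA (untreated) = 14054 / 4445 = 3.1618
DUSP9/18S rRNA (heat-shocked) = 2873 / 3018 = 0.95195
Fold change = 0.95195 / 3.1618 = 0.3011
log2(0.3011) = -1.7318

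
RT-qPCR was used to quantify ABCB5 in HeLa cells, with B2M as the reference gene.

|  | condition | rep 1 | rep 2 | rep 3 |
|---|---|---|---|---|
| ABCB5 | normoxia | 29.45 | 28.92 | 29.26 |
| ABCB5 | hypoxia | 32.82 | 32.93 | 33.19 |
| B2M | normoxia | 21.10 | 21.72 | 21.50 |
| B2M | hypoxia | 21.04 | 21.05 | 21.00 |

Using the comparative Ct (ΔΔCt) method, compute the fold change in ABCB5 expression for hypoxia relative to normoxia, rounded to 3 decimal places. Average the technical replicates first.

Mean Ct: ABCB5 normoxia 29.210; ABCB5 hypoxia 32.980; B2M normoxia 21.440; B2M hypoxia 21.030
ΔCt(normoxia) = 29.210 − 21.440 = 7.770
ΔCt(hypoxia) = 32.980 − 21.030 = 11.950
ΔΔCt = 11.950 − 7.770 = 4.180
Fold change = 2^(−4.180) = 0.0552

0.055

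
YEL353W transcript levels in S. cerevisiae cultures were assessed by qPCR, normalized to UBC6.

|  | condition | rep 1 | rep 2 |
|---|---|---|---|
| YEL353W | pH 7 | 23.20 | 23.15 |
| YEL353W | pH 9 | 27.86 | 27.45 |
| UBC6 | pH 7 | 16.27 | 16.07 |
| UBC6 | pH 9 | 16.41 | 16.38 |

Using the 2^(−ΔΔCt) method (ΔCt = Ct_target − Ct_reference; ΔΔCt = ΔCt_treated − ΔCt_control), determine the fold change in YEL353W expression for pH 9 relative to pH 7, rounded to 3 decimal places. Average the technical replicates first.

Mean Ct: YEL353W pH 7 23.175; YEL353W pH 9 27.655; UBC6 pH 7 16.170; UBC6 pH 9 16.395
ΔCt(pH 7) = 23.175 − 16.170 = 7.005
ΔCt(pH 9) = 27.655 − 16.395 = 11.260
ΔΔCt = 11.260 − 7.005 = 4.255
Fold change = 2^(−4.255) = 0.0524

0.052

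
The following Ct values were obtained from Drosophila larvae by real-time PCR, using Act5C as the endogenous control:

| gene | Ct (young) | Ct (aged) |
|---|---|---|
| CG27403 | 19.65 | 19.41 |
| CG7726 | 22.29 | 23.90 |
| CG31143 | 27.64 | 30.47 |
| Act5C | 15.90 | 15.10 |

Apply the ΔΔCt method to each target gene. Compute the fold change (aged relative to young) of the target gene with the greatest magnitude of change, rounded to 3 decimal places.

CG27403: ΔΔCt = (19.41−15.10) − (19.65−15.90) = 4.31 − 3.75 = 0.56; fold change = 2^-0.56 = 0.678
CG7726: ΔΔCt = (23.90−15.10) − (22.29−15.90) = 8.80 − 6.39 = 2.41; fold change = 2^-2.41 = 0.188
CG31143: ΔΔCt = (30.47−15.10) − (27.64−15.90) = 15.37 − 11.74 = 3.63; fold change = 2^-3.63 = 0.081
CG31143 has the largest |ΔΔCt| = 3.63.

0.081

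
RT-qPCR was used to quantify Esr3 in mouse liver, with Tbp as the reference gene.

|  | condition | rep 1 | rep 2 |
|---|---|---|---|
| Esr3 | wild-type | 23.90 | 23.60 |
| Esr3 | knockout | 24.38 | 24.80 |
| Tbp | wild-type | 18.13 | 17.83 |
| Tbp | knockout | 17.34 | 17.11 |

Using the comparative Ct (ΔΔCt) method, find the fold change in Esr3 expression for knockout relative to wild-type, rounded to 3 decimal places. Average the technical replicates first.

Mean Ct: Esr3 wild-type 23.750; Esr3 knockout 24.590; Tbp wild-type 17.980; Tbp knockout 17.225
ΔCt(wild-type) = 23.750 − 17.980 = 5.770
ΔCt(knockout) = 24.590 − 17.225 = 7.365
ΔΔCt = 7.365 − 5.770 = 1.595
Fold change = 2^(−1.595) = 0.3310

0.331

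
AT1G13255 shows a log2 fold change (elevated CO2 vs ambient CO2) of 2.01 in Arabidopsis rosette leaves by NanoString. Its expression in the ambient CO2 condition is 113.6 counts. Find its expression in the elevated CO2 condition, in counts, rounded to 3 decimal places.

Fold change = 2^(2.01) = 4.0278
elevated CO2 expression = 113.6 × 4.0278 = 457.561

457.561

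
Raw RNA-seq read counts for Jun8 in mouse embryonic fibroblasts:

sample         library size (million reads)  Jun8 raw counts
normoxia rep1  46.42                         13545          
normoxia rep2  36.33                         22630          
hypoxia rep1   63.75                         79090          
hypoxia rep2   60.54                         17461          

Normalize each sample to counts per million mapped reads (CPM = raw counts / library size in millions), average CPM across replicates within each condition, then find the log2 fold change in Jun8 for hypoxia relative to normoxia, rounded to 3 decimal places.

CPM(normoxia rep1) = 13545 / 46.42 = 291.7923
CPM(normoxia rep2) = 22630 / 36.33 = 622.9012
CPM(hypoxia rep1) = 79090 / 63.75 = 1240.6275
CPM(hypoxia rep2) = 17461 / 60.54 = 288.4209
mean CPM(normoxia) = 457.3468; mean CPM(hypoxia) = 764.5242
Fold change = 764.5242 / 457.3468 = 1.67165
log2(1.67165) = 0.7413

0.741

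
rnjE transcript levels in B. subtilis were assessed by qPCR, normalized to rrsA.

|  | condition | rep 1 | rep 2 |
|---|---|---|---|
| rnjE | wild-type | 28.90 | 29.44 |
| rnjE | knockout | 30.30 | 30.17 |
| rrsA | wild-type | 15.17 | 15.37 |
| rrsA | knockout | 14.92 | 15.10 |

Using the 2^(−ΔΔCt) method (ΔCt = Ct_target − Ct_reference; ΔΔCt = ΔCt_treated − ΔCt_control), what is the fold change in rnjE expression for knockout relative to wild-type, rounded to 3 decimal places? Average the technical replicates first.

0.399

Mean Ct: rnjE wild-type 29.170; rnjE knockout 30.235; rrsA wild-type 15.270; rrsA knockout 15.010
ΔCt(wild-type) = 29.170 − 15.270 = 13.900
ΔCt(knockout) = 30.235 − 15.010 = 15.225
ΔΔCt = 15.225 − 13.900 = 1.325
Fold change = 2^(−1.325) = 0.3991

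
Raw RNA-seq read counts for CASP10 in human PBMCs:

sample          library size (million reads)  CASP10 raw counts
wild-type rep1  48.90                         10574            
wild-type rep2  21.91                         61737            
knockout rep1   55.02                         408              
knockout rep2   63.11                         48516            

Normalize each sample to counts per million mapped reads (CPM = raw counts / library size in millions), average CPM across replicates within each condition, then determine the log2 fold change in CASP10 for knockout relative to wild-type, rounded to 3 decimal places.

CPM(wild-type rep1) = 10574 / 48.90 = 216.2372
CPM(wild-type rep2) = 61737 / 21.91 = 2817.7545
CPM(knockout rep1) = 408 / 55.02 = 7.4155
CPM(knockout rep2) = 48516 / 63.11 = 768.7530
mean CPM(wild-type) = 1516.9958; mean CPM(knockout) = 388.0842
Fold change = 388.0842 / 1516.9958 = 0.25582
log2(0.25582) = -1.9668

-1.967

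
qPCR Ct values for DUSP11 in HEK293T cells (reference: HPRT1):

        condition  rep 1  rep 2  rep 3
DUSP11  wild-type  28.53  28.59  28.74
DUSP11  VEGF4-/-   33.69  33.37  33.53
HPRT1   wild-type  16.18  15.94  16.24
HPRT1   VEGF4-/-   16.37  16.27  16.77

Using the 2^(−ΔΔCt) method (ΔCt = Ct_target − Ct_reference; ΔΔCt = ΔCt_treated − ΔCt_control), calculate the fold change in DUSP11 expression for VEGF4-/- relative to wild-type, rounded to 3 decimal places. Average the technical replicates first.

Mean Ct: DUSP11 wild-type 28.620; DUSP11 VEGF4-/- 33.530; HPRT1 wild-type 16.120; HPRT1 VEGF4-/- 16.470
ΔCt(wild-type) = 28.620 − 16.120 = 12.500
ΔCt(VEGF4-/-) = 33.530 − 16.470 = 17.060
ΔΔCt = 17.060 − 12.500 = 4.560
Fold change = 2^(−4.560) = 0.0424

0.042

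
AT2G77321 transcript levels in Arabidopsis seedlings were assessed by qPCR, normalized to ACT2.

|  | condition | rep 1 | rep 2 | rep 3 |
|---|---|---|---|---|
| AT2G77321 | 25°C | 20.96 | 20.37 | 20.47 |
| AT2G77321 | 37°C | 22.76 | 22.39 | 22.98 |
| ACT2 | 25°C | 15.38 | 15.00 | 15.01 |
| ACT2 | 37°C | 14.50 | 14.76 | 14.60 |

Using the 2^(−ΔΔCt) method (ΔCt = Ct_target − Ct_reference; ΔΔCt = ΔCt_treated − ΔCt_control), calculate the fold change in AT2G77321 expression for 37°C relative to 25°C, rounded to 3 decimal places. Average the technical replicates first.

Mean Ct: AT2G77321 25°C 20.600; AT2G77321 37°C 22.710; ACT2 25°C 15.130; ACT2 37°C 14.620
ΔCt(25°C) = 20.600 − 15.130 = 5.470
ΔCt(37°C) = 22.710 − 14.620 = 8.090
ΔΔCt = 8.090 − 5.470 = 2.620
Fold change = 2^(−2.620) = 0.1627

0.163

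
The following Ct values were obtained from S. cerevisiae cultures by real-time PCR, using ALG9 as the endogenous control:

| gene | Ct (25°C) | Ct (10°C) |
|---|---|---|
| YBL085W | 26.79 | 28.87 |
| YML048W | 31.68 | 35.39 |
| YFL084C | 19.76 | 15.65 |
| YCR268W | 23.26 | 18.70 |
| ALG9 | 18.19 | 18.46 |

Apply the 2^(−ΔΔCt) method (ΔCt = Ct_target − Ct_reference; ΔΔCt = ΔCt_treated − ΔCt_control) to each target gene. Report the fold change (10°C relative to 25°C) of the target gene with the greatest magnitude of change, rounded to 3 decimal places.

28.443

YBL085W: ΔΔCt = (28.87−18.46) − (26.79−18.19) = 10.41 − 8.60 = 1.81; fold change = 2^-1.81 = 0.285
YML048W: ΔΔCt = (35.39−18.46) − (31.68−18.19) = 16.93 − 13.49 = 3.44; fold change = 2^-3.44 = 0.092
YFL084C: ΔΔCt = (15.65−18.46) − (19.76−18.19) = -2.81 − 1.57 = -4.38; fold change = 2^4.38 = 20.821
YCR268W: ΔΔCt = (18.70−18.46) − (23.26−18.19) = 0.24 − 5.07 = -4.83; fold change = 2^4.83 = 28.443
YCR268W has the largest |ΔΔCt| = 4.83.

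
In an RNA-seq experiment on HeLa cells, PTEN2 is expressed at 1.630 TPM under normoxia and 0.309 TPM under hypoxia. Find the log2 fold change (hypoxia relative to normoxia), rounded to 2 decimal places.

Fold change = 0.309 / 1.630 = 0.1896
log2(0.1896) = -2.399

-2.40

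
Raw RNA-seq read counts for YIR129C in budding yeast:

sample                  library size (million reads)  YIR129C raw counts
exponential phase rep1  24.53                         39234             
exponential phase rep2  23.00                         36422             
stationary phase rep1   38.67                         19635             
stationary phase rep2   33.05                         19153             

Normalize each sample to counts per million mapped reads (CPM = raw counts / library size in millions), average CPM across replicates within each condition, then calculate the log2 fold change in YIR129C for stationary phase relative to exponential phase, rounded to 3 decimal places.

-1.550

CPM(exponential phase rep1) = 39234 / 24.53 = 1599.4293
CPM(exponential phase rep2) = 36422 / 23.00 = 1583.5652
CPM(stationary phase rep1) = 19635 / 38.67 = 507.7580
CPM(stationary phase rep2) = 19153 / 33.05 = 579.5159
mean CPM(exponential phase) = 1591.4972; mean CPM(stationary phase) = 543.6369
Fold change = 543.6369 / 1591.4972 = 0.34159
log2(0.34159) = -1.5497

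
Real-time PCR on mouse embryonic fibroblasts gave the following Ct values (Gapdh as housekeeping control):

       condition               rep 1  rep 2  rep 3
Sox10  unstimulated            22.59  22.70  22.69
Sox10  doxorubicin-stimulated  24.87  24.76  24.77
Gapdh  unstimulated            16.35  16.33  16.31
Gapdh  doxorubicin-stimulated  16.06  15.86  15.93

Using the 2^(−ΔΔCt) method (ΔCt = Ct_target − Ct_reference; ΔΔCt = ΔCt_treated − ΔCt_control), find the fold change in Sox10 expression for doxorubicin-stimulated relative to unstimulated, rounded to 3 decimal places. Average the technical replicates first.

Mean Ct: Sox10 unstimulated 22.660; Sox10 doxorubicin-stimulated 24.800; Gapdh unstimulated 16.330; Gapdh doxorubicin-stimulated 15.950
ΔCt(unstimulated) = 22.660 − 16.330 = 6.330
ΔCt(doxorubicin-stimulated) = 24.800 − 15.950 = 8.850
ΔΔCt = 8.850 − 6.330 = 2.520
Fold change = 2^(−2.520) = 0.1743

0.174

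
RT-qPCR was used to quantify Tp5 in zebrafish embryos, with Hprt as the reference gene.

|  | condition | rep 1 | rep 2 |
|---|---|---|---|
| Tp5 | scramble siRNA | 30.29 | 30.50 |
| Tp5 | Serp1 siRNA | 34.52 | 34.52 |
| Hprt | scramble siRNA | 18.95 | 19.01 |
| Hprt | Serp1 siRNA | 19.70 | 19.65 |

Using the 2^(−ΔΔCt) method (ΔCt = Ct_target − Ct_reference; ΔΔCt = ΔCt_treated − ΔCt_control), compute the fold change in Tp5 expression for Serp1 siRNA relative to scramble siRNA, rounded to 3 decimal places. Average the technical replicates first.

0.093

Mean Ct: Tp5 scramble siRNA 30.395; Tp5 Serp1 siRNA 34.520; Hprt scramble siRNA 18.980; Hprt Serp1 siRNA 19.675
ΔCt(scramble siRNA) = 30.395 − 18.980 = 11.415
ΔCt(Serp1 siRNA) = 34.520 − 19.675 = 14.845
ΔΔCt = 14.845 − 11.415 = 3.430
Fold change = 2^(−3.430) = 0.0928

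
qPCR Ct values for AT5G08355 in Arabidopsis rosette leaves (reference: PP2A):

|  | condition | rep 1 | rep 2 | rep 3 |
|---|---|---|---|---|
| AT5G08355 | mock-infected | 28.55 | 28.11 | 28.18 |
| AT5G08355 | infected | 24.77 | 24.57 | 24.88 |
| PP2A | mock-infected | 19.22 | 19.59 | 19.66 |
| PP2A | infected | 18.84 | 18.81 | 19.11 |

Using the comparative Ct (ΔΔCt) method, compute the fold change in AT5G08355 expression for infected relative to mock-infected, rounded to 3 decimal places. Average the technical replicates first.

Mean Ct: AT5G08355 mock-infected 28.280; AT5G08355 infected 24.740; PP2A mock-infected 19.490; PP2A infected 18.920
ΔCt(mock-infected) = 28.280 − 19.490 = 8.790
ΔCt(infected) = 24.740 − 18.920 = 5.820
ΔΔCt = 5.820 − 8.790 = -2.970
Fold change = 2^(−(-2.970)) = 2^2.970 = 7.8354

7.835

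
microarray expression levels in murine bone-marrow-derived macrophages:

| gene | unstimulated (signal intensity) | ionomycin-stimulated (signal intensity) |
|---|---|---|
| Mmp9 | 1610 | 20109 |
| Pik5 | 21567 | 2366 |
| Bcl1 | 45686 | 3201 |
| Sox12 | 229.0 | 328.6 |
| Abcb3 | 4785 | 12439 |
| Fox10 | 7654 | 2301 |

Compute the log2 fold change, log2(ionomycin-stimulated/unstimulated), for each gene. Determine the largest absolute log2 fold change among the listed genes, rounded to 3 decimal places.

log2(20109/1610) = 3.643  (Mmp9)
log2(2366/21567) = -3.188  (Pik5)
log2(3201/45686) = -3.835  (Bcl1)
log2(328.6/229.0) = 0.521  (Sox12)
log2(12439/4785) = 1.378  (Abcb3)
log2(2301/7654) = -1.734  (Fox10)
The largest magnitude belongs to Bcl1.

3.835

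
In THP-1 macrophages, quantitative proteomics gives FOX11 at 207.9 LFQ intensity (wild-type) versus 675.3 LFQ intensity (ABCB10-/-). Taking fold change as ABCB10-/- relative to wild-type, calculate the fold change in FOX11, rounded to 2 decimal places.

3.25

Fold change = 675.3 / 207.9 = 3.248
FOX11 is upregulated.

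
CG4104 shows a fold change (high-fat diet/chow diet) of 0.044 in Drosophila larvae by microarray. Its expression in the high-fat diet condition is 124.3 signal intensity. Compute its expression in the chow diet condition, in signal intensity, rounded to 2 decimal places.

chow diet expression = 124.3 / 0.044 = 2825.00

2825.00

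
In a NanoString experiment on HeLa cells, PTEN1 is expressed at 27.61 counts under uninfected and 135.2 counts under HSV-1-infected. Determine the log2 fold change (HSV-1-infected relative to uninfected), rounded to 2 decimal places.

2.29

Fold change = 135.2 / 27.61 = 4.8968
log2(4.8968) = 2.292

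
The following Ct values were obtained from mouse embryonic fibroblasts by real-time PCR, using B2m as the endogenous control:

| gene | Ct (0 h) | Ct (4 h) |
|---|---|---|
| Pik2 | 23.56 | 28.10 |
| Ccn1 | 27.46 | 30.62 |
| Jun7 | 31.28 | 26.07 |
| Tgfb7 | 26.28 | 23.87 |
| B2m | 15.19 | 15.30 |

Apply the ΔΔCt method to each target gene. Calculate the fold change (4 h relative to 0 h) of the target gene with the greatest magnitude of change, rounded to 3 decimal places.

Pik2: ΔΔCt = (28.10−15.30) − (23.56−15.19) = 12.80 − 8.37 = 4.43; fold change = 2^-4.43 = 0.046
Ccn1: ΔΔCt = (30.62−15.30) − (27.46−15.19) = 15.32 − 12.27 = 3.05; fold change = 2^-3.05 = 0.121
Jun7: ΔΔCt = (26.07−15.30) − (31.28−15.19) = 10.77 − 16.09 = -5.32; fold change = 2^5.32 = 39.947
Tgfb7: ΔΔCt = (23.87−15.30) − (26.28−15.19) = 8.57 − 11.09 = -2.52; fold change = 2^2.52 = 5.736
Jun7 has the largest |ΔΔCt| = 5.32.

39.947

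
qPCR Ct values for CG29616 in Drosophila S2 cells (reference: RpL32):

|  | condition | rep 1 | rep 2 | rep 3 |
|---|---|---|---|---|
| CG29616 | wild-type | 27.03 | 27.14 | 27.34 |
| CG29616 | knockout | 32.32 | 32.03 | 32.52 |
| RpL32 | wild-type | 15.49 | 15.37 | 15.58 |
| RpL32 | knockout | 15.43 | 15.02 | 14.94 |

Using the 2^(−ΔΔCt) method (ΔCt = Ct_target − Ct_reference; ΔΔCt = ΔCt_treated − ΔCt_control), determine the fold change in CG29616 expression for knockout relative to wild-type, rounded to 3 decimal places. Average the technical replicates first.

Mean Ct: CG29616 wild-type 27.170; CG29616 knockout 32.290; RpL32 wild-type 15.480; RpL32 knockout 15.130
ΔCt(wild-type) = 27.170 − 15.480 = 11.690
ΔCt(knockout) = 32.290 − 15.130 = 17.160
ΔΔCt = 17.160 − 11.690 = 5.470
Fold change = 2^(−5.470) = 0.0226

0.023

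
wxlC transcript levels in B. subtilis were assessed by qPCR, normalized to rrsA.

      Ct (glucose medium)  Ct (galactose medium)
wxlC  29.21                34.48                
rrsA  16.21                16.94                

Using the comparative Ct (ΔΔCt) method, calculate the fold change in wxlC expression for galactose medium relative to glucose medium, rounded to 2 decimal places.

0.04

ΔCt(glucose medium) = 29.210 − 16.210 = 13.000
ΔCt(galactose medium) = 34.480 − 16.940 = 17.540
ΔΔCt = 17.540 − 13.000 = 4.540
Fold change = 2^(−4.540) = 0.043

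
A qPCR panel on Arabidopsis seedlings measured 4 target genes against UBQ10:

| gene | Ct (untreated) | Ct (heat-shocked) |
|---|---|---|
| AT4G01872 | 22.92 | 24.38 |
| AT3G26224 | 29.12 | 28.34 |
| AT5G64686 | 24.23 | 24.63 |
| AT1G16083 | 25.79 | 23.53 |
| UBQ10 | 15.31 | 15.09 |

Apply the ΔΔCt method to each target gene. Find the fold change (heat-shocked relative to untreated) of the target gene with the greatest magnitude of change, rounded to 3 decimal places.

AT4G01872: ΔΔCt = (24.38−15.09) − (22.92−15.31) = 9.29 − 7.61 = 1.68; fold change = 2^-1.68 = 0.312
AT3G26224: ΔΔCt = (28.34−15.09) − (29.12−15.31) = 13.25 − 13.81 = -0.56; fold change = 2^0.56 = 1.474
AT5G64686: ΔΔCt = (24.63−15.09) − (24.23−15.31) = 9.54 − 8.92 = 0.62; fold change = 2^-0.62 = 0.651
AT1G16083: ΔΔCt = (23.53−15.09) − (25.79−15.31) = 8.44 − 10.48 = -2.04; fold change = 2^2.04 = 4.112
AT1G16083 has the largest |ΔΔCt| = 2.04.

4.112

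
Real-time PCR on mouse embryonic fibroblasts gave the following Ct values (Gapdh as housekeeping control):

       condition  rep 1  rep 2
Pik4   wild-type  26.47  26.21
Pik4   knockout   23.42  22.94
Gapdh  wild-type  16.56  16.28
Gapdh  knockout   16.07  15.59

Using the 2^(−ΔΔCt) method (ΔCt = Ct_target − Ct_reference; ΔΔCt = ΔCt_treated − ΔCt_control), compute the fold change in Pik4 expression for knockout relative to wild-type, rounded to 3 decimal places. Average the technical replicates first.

5.938

Mean Ct: Pik4 wild-type 26.340; Pik4 knockout 23.180; Gapdh wild-type 16.420; Gapdh knockout 15.830
ΔCt(wild-type) = 26.340 − 16.420 = 9.920
ΔCt(knockout) = 23.180 − 15.830 = 7.350
ΔΔCt = 7.350 − 9.920 = -2.570
Fold change = 2^(−(-2.570)) = 2^2.570 = 5.9381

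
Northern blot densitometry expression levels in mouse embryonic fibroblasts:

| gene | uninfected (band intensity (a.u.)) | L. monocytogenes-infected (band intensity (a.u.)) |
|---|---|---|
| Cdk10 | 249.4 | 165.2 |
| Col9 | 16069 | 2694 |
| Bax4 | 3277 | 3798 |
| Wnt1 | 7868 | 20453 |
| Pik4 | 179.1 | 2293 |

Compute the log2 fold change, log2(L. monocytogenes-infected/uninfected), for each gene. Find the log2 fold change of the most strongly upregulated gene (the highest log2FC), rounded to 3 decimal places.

3.678

log2(165.2/249.4) = -0.594  (Cdk10)
log2(2694/16069) = -2.576  (Col9)
log2(3798/3277) = 0.213  (Bax4)
log2(20453/7868) = 1.378  (Wnt1)
log2(2293/179.1) = 3.678  (Pik4)
Pik4 is most strongly upregulated.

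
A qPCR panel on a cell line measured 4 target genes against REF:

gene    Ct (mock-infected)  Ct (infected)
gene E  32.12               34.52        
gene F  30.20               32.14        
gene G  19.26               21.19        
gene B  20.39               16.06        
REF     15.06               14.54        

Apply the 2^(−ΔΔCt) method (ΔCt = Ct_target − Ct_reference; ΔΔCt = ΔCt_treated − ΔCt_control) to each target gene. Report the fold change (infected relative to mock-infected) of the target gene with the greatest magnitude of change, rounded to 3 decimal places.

14.026

gene E: ΔΔCt = (34.52−14.54) − (32.12−15.06) = 19.98 − 17.06 = 2.92; fold change = 2^-2.92 = 0.132
gene F: ΔΔCt = (32.14−14.54) − (30.20−15.06) = 17.60 − 15.14 = 2.46; fold change = 2^-2.46 = 0.182
gene G: ΔΔCt = (21.19−14.54) − (19.26−15.06) = 6.65 − 4.20 = 2.45; fold change = 2^-2.45 = 0.183
gene B: ΔΔCt = (16.06−14.54) − (20.39−15.06) = 1.52 − 5.33 = -3.81; fold change = 2^3.81 = 14.026
gene B has the largest |ΔΔCt| = 3.81.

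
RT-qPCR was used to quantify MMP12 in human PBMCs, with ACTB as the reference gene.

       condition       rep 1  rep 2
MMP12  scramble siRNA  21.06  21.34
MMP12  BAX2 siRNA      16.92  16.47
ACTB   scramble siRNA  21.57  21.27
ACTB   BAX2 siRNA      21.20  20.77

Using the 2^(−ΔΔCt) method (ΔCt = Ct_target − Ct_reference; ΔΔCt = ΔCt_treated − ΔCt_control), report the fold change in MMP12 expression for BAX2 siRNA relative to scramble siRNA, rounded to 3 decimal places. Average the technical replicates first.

Mean Ct: MMP12 scramble siRNA 21.200; MMP12 BAX2 siRNA 16.695; ACTB scramble siRNA 21.420; ACTB BAX2 siRNA 20.985
ΔCt(scramble siRNA) = 21.200 − 21.420 = -0.220
ΔCt(BAX2 siRNA) = 16.695 − 20.985 = -4.290
ΔΔCt = -4.290 − (-0.220) = -4.070
Fold change = 2^(−(-4.070)) = 2^4.070 = 16.7955

16.795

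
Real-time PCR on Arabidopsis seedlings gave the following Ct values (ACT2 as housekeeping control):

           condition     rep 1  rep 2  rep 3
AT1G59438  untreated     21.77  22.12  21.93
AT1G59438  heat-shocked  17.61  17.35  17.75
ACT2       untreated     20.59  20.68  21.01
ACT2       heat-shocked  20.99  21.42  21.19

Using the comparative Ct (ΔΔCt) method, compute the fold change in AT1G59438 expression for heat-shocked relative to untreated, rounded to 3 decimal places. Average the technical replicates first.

28.051

Mean Ct: AT1G59438 untreated 21.940; AT1G59438 heat-shocked 17.570; ACT2 untreated 20.760; ACT2 heat-shocked 21.200
ΔCt(untreated) = 21.940 − 20.760 = 1.180
ΔCt(heat-shocked) = 17.570 − 21.200 = -3.630
ΔΔCt = -3.630 − 1.180 = -4.810
Fold change = 2^(−(-4.810)) = 2^4.810 = 28.0514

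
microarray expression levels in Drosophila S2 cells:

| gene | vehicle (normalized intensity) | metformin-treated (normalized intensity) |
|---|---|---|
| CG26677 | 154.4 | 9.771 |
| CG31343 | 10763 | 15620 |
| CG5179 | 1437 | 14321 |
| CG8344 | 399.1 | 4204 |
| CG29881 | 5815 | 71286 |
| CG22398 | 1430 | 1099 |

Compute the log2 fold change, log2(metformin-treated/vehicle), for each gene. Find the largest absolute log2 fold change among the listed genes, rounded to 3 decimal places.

3.982

log2(9.771/154.4) = -3.982  (CG26677)
log2(15620/10763) = 0.537  (CG31343)
log2(14321/1437) = 3.317  (CG5179)
log2(4204/399.1) = 3.397  (CG8344)
log2(71286/5815) = 3.616  (CG29881)
log2(1099/1430) = -0.380  (CG22398)
The largest magnitude belongs to CG26677.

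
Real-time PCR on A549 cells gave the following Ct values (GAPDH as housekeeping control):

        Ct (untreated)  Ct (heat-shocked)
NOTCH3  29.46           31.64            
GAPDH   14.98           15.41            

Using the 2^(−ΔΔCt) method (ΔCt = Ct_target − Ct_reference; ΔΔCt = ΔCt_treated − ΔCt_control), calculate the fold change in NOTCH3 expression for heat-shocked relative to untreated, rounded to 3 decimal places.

ΔCt(untreated) = 29.460 − 14.980 = 14.480
ΔCt(heat-shocked) = 31.640 − 15.410 = 16.230
ΔΔCt = 16.230 − 14.480 = 1.750
Fold change = 2^(−1.750) = 0.2973

0.297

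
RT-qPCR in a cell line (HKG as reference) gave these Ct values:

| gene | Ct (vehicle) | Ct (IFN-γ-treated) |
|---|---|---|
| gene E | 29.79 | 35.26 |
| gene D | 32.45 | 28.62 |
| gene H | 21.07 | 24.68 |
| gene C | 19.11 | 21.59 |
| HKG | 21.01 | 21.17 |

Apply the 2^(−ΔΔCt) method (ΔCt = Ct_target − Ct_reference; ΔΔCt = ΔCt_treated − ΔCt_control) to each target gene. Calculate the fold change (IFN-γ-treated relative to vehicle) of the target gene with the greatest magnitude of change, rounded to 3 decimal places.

0.025

gene E: ΔΔCt = (35.26−21.17) − (29.79−21.01) = 14.09 − 8.78 = 5.31; fold change = 2^-5.31 = 0.025
gene D: ΔΔCt = (28.62−21.17) − (32.45−21.01) = 7.45 − 11.44 = -3.99; fold change = 2^3.99 = 15.889
gene H: ΔΔCt = (24.68−21.17) − (21.07−21.01) = 3.51 − 0.06 = 3.45; fold change = 2^-3.45 = 0.092
gene C: ΔΔCt = (21.59−21.17) − (19.11−21.01) = 0.42 − (-1.90) = 2.32; fold change = 2^-2.32 = 0.200
gene E has the largest |ΔΔCt| = 5.31.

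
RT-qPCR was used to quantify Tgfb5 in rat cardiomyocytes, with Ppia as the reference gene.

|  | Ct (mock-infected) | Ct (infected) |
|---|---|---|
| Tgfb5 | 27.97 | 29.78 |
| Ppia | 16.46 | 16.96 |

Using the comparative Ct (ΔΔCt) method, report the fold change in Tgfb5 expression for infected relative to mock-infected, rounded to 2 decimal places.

0.40

ΔCt(mock-infected) = 27.970 − 16.460 = 11.510
ΔCt(infected) = 29.780 − 16.960 = 12.820
ΔΔCt = 12.820 − 11.510 = 1.310
Fold change = 2^(−1.310) = 0.403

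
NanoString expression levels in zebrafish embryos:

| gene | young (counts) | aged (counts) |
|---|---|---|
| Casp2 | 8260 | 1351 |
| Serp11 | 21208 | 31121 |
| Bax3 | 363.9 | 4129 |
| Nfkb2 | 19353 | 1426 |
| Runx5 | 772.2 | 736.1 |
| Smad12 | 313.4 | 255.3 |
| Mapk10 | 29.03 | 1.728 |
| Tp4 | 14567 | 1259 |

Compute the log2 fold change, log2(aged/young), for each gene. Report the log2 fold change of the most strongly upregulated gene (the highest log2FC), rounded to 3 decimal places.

3.504

log2(1351/8260) = -2.612  (Casp2)
log2(31121/21208) = 0.553  (Serp11)
log2(4129/363.9) = 3.504  (Bax3)
log2(1426/19353) = -3.763  (Nfkb2)
log2(736.1/772.2) = -0.069  (Runx5)
log2(255.3/313.4) = -0.296  (Smad12)
log2(1.728/29.03) = -4.070  (Mapk10)
log2(1259/14567) = -3.532  (Tp4)
Bax3 is most strongly upregulated.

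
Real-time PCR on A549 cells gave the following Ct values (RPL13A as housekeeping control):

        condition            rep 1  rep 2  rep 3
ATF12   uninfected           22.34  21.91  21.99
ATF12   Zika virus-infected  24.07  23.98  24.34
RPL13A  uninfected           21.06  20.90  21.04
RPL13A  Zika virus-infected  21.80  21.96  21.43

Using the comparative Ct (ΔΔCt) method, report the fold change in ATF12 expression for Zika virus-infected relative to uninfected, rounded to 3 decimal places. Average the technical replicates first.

0.401

Mean Ct: ATF12 uninfected 22.080; ATF12 Zika virus-infected 24.130; RPL13A uninfected 21.000; RPL13A Zika virus-infected 21.730
ΔCt(uninfected) = 22.080 − 21.000 = 1.080
ΔCt(Zika virus-infected) = 24.130 − 21.730 = 2.400
ΔΔCt = 2.400 − 1.080 = 1.320
Fold change = 2^(−1.320) = 0.4005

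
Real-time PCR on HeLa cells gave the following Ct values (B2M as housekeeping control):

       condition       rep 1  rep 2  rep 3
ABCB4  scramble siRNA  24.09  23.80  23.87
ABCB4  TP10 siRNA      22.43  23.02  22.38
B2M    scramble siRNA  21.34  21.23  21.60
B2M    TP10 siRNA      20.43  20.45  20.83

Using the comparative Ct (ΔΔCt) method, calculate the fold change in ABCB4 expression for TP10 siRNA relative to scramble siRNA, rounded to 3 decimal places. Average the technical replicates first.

1.404

Mean Ct: ABCB4 scramble siRNA 23.920; ABCB4 TP10 siRNA 22.610; B2M scramble siRNA 21.390; B2M TP10 siRNA 20.570
ΔCt(scramble siRNA) = 23.920 − 21.390 = 2.530
ΔCt(TP10 siRNA) = 22.610 − 20.570 = 2.040
ΔΔCt = 2.040 − 2.530 = -0.490
Fold change = 2^(−(-0.490)) = 2^0.490 = 1.4044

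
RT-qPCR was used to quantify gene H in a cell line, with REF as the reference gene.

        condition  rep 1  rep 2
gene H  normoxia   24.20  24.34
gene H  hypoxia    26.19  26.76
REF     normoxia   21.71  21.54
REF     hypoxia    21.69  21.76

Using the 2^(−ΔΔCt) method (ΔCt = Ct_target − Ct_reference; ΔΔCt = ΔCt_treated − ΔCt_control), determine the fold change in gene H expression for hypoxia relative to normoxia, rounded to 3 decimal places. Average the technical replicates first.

Mean Ct: gene H normoxia 24.270; gene H hypoxia 26.475; REF normoxia 21.625; REF hypoxia 21.725
ΔCt(normoxia) = 24.270 − 21.625 = 2.645
ΔCt(hypoxia) = 26.475 − 21.725 = 4.750
ΔΔCt = 4.750 − 2.645 = 2.105
Fold change = 2^(−2.105) = 0.2325

0.232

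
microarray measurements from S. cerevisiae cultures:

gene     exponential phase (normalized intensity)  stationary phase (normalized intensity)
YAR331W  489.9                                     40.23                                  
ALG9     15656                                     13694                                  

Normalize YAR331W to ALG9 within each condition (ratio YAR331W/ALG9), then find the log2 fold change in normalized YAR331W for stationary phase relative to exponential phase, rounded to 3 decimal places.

-3.413

YAR331W/ALG9 (exponential phase) = 489.9 / 15656 = 0.031292
YAR331W/ALG9 (stationary phase) = 40.23 / 13694 = 0.0029378
Fold change = 0.0029378 / 0.031292 = 0.0939
log2(0.0939) = -3.4130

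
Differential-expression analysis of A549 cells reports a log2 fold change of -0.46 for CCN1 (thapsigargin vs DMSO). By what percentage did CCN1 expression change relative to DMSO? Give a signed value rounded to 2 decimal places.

Fold change = 2^(-0.46) = 0.7270
Percent change = (FC − 1) × 100% = (0.7270 − 1) × 100 = -27.30%

-27.30%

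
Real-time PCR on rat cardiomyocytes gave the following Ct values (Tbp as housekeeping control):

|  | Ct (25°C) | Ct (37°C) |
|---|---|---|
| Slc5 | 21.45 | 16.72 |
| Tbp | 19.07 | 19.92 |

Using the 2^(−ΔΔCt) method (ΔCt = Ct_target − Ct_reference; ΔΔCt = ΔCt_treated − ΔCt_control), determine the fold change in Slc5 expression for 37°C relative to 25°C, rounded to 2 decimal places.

47.84

ΔCt(25°C) = 21.450 − 19.070 = 2.380
ΔCt(37°C) = 16.720 − 19.920 = -3.200
ΔΔCt = -3.200 − 2.380 = -5.580
Fold change = 2^(−(-5.580)) = 2^5.580 = 47.835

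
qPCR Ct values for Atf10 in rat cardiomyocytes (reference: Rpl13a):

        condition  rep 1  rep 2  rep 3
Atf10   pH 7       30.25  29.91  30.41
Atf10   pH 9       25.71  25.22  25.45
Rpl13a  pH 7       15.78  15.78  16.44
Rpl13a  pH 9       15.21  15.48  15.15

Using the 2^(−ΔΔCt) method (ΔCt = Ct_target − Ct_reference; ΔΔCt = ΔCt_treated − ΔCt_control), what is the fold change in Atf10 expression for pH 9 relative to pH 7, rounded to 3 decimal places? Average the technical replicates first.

Mean Ct: Atf10 pH 7 30.190; Atf10 pH 9 25.460; Rpl13a pH 7 16.000; Rpl13a pH 9 15.280
ΔCt(pH 7) = 30.190 − 16.000 = 14.190
ΔCt(pH 9) = 25.460 − 15.280 = 10.180
ΔΔCt = 10.180 − 14.190 = -4.010
Fold change = 2^(−(-4.010)) = 2^4.010 = 16.1113

16.111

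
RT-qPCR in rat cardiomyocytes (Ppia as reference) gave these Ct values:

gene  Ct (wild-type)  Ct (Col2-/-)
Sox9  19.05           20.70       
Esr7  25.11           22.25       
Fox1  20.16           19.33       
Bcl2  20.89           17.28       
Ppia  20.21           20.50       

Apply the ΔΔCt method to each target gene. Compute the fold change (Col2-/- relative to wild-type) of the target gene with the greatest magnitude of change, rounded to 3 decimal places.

14.929

Sox9: ΔΔCt = (20.70−20.50) − (19.05−20.21) = 0.20 − (-1.16) = 1.36; fold change = 2^-1.36 = 0.390
Esr7: ΔΔCt = (22.25−20.50) − (25.11−20.21) = 1.75 − 4.90 = -3.15; fold change = 2^3.15 = 8.877
Fox1: ΔΔCt = (19.33−20.50) − (20.16−20.21) = -1.17 − (-0.05) = -1.12; fold change = 2^1.12 = 2.173
Bcl2: ΔΔCt = (17.28−20.50) − (20.89−20.21) = -3.22 − 0.68 = -3.90; fold change = 2^3.90 = 14.929
Bcl2 has the largest |ΔΔCt| = 3.90.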